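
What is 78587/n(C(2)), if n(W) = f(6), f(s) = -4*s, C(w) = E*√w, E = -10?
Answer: -78587/24 ≈ -3274.5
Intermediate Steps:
C(w) = -10*√w
n(W) = -24 (n(W) = -4*6 = -24)
78587/n(C(2)) = 78587/(-24) = 78587*(-1/24) = -78587/24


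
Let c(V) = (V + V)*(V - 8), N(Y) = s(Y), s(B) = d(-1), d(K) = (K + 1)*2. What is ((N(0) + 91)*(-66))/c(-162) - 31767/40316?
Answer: -20748586/23131305 ≈ -0.89699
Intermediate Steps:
d(K) = 2 + 2*K (d(K) = (1 + K)*2 = 2 + 2*K)
s(B) = 0 (s(B) = 2 + 2*(-1) = 2 - 2 = 0)
N(Y) = 0
c(V) = 2*V*(-8 + V) (c(V) = (2*V)*(-8 + V) = 2*V*(-8 + V))
((N(0) + 91)*(-66))/c(-162) - 31767/40316 = ((0 + 91)*(-66))/((2*(-162)*(-8 - 162))) - 31767/40316 = (91*(-66))/((2*(-162)*(-170))) - 31767*1/40316 = -6006/55080 - 31767/40316 = -6006*1/55080 - 31767/40316 = -1001/9180 - 31767/40316 = -20748586/23131305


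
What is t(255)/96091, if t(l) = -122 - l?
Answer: -377/96091 ≈ -0.0039234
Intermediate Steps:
t(255)/96091 = (-122 - 1*255)/96091 = (-122 - 255)*(1/96091) = -377*1/96091 = -377/96091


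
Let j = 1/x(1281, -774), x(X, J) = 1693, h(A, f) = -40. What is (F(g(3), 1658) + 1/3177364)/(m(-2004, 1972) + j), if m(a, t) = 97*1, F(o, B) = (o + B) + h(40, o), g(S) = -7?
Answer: 8666015654665/521793070808 ≈ 16.608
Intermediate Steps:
F(o, B) = -40 + B + o (F(o, B) = (o + B) - 40 = (B + o) - 40 = -40 + B + o)
j = 1/1693 ≈ 0.00059067
m(a, t) = 97
(F(g(3), 1658) + 1/3177364)/(m(-2004, 1972) + j) = ((-40 + 1658 - 7) + 1/3177364)/(97 + 1/1693) = (1611 + 1/3177364)/(164222/1693) = (5118733405/3177364)*(1693/164222) = 8666015654665/521793070808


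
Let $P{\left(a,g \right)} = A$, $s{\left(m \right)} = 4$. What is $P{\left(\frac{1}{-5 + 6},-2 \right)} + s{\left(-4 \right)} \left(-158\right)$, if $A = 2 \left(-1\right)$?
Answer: $-634$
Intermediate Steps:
$A = -2$
$P{\left(a,g \right)} = -2$
$P{\left(\frac{1}{-5 + 6},-2 \right)} + s{\left(-4 \right)} \left(-158\right) = -2 + 4 \left(-158\right) = -2 - 632 = -634$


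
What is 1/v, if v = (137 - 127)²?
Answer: 1/100 ≈ 0.010000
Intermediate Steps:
v = 100 (v = 10² = 100)
1/v = 1/100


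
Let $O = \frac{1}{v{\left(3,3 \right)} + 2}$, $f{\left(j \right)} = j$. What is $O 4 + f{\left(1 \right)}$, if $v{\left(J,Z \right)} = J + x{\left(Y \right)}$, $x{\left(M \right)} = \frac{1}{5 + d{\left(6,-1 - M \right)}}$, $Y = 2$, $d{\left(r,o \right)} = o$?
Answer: $\frac{19}{11} \approx 1.7273$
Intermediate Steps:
$x{\left(M \right)} = \frac{1}{4 - M}$ ($x{\left(M \right)} = \frac{1}{5 - \left(1 + M\right)} = \frac{1}{4 - M}$)
$v{\left(J,Z \right)} = \frac{1}{2} + J$ ($v{\left(J,Z \right)} = J - \frac{1}{-4 + 2} = J - \frac{1}{-2} = J - - \frac{1}{2} = J + \frac{1}{2} = \frac{1}{2} + J$)
$O = \frac{2}{11}$ ($O = \frac{1}{\left(\frac{1}{2} + 3\right) + 2} = \frac{1}{\frac{7}{2} + 2} = \frac{1}{\frac{11}{2}} = \frac{2}{11} \approx 0.18182$)
$O 4 + f{\left(1 \right)} = \frac{2}{11} \cdot 4 + 1 = \frac{8}{11} + 1 = \frac{19}{11}$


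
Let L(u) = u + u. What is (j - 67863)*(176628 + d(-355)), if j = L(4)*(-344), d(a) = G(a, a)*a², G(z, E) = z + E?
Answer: 6305998730030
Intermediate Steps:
G(z, E) = E + z
d(a) = 2*a³ (d(a) = (a + a)*a² = (2*a)*a² = 2*a³)
L(u) = 2*u
j = -2752 (j = (2*4)*(-344) = 8*(-344) = -2752)
(j - 67863)*(176628 + d(-355)) = (-2752 - 67863)*(176628 + 2*(-355)³) = -70615*(176628 + 2*(-44738875)) = -70615*(176628 - 89477750) = -70615*(-89301122) = 6305998730030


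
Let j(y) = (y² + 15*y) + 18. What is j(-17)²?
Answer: 2704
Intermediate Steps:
j(y) = 18 + y² + 15*y
j(-17)² = (18 + (-17)² + 15*(-17))² = (18 + 289 - 255)² = 52² = 2704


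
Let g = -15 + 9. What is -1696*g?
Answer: 10176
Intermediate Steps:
g = -6
-1696*g = -1696*(-6) = 10176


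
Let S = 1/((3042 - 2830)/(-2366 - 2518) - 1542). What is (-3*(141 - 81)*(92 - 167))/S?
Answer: -8472757500/407 ≈ -2.0818e+7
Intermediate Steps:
S = -1221/1882835 (S = 1/(212/(-4884) - 1542) = 1/(212*(-1/4884) - 1542) = 1/(-53/1221 - 1542) = 1/(-1882835/1221) = -1221/1882835 ≈ -0.00064849)
(-3*(141 - 81)*(92 - 167))/S = (-3*(141 - 81)*(92 - 167))/(-1221/1882835) = -180*(-75)*(-1882835/1221) = -3*(-4500)*(-1882835/1221) = 13500*(-1882835/1221) = -8472757500/407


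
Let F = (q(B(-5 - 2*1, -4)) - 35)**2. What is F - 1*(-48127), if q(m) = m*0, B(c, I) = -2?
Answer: 49352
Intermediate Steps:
q(m) = 0
F = 1225 (F = (0 - 35)**2 = (-35)**2 = 1225)
F - 1*(-48127) = 1225 - 1*(-48127) = 1225 + 48127 = 49352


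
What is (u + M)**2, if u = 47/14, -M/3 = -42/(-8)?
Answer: 120409/784 ≈ 153.58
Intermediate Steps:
M = -63/4 (M = -(-126)/(-8) = -(-126)*(-1)/8 = -3*21/4 = -63/4 ≈ -15.750)
u = 47/14 (u = 47*(1/14) = 47/14 ≈ 3.3571)
(u + M)**2 = (47/14 - 63/4)**2 = (-347/28)**2 = 120409/784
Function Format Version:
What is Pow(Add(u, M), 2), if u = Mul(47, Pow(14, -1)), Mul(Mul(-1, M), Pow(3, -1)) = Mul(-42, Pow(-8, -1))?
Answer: Rational(120409, 784) ≈ 153.58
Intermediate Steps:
M = Rational(-63, 4) (M = Mul(-3, Mul(-42, Pow(-8, -1))) = Mul(-3, Mul(-42, Rational(-1, 8))) = Mul(-3, Rational(21, 4)) = Rational(-63, 4) ≈ -15.750)
u = Rational(47, 14) (u = Mul(47, Rational(1, 14)) = Rational(47, 14) ≈ 3.3571)
Pow(Add(u, M), 2) = Pow(Add(Rational(47, 14), Rational(-63, 4)), 2) = Pow(Rational(-347, 28), 2) = Rational(120409, 784)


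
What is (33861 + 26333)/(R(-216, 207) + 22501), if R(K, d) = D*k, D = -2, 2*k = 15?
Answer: 30097/11243 ≈ 2.6770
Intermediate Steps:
k = 15/2 (k = (1/2)*15 = 15/2 ≈ 7.5000)
R(K, d) = -15 (R(K, d) = -2*15/2 = -15)
(33861 + 26333)/(R(-216, 207) + 22501) = (33861 + 26333)/(-15 + 22501) = 60194/22486 = 60194*(1/22486) = 30097/11243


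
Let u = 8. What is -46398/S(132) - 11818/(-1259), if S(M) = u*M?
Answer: -695989/20144 ≈ -34.551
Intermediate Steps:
S(M) = 8*M
-46398/S(132) - 11818/(-1259) = -46398/(8*132) - 11818/(-1259) = -46398/1056 - 11818*(-1/1259) = -46398*1/1056 + 11818/1259 = -703/16 + 11818/1259 = -695989/20144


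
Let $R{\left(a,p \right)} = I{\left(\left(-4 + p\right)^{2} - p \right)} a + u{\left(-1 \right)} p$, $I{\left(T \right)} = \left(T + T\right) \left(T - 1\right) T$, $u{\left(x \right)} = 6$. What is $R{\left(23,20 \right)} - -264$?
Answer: $602074144$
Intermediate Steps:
$I{\left(T \right)} = 2 T^{2} \left(-1 + T\right)$ ($I{\left(T \right)} = 2 T \left(-1 + T\right) T = 2 T^{2} \left(-1 + T\right)$)
$R{\left(a,p \right)} = 6 p + 2 a \left(\left(-4 + p\right)^{2} - p\right)^{2} \left(-1 + \left(-4 + p\right)^{2} - p\right)$ ($R{\left(a,p \right)} = 2 \left(\left(-4 + p\right)^{2} - p\right)^{2} \left(-1 - \left(p - \left(-4 + p\right)^{2}\right)\right) a + 6 p = 2 \left(\left(-4 + p\right)^{2} - p\right)^{2} \left(-1 + \left(-4 + p\right)^{2} - p\right) a + 6 p = 2 a \left(\left(-4 + p\right)^{2} - p\right)^{2} \left(-1 + \left(-4 + p\right)^{2} - p\right) + 6 p = 6 p + 2 a \left(\left(-4 + p\right)^{2} - p\right)^{2} \left(-1 + \left(-4 + p\right)^{2} - p\right)$)
$R{\left(23,20 \right)} - -264 = \left(6 \cdot 20 - 46 \left(20 - \left(-4 + 20\right)^{2}\right)^{2} \left(1 + 20 - \left(-4 + 20\right)^{2}\right)\right) - -264 = \left(120 - 46 \left(20 - 16^{2}\right)^{2} \left(1 + 20 - 16^{2}\right)\right) + 264 = \left(120 - 46 \left(20 - 256\right)^{2} \left(1 + 20 - 256\right)\right) + 264 = \left(120 - 46 \left(-236\right)^{2} \left(-235\right)\right) + 264 = \left(120 - 46 \cdot 55696 \left(-235\right)\right) + 264 = \left(120 + 602073760\right) + 264 = 602073880 + 264 = 602074144$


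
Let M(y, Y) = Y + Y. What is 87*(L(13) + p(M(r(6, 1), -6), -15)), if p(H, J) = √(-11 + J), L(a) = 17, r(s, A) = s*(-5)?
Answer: 1479 + 87*I*√26 ≈ 1479.0 + 443.61*I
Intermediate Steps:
r(s, A) = -5*s
M(y, Y) = 2*Y
87*(L(13) + p(M(r(6, 1), -6), -15)) = 87*(17 + √(-11 - 15)) = 87*(17 + √(-26)) = 87*(17 + I*√26) = 1479 + 87*I*√26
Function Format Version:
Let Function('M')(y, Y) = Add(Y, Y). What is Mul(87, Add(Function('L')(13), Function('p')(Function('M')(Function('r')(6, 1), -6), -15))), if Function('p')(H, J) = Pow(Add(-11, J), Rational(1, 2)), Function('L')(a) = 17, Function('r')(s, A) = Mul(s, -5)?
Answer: Add(1479, Mul(87, I, Pow(26, Rational(1, 2)))) ≈ Add(1479.0, Mul(443.61, I))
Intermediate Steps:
Function('r')(s, A) = Mul(-5, s)
Function('M')(y, Y) = Mul(2, Y)
Mul(87, Add(Function('L')(13), Function('p')(Function('M')(Function('r')(6, 1), -6), -15))) = Mul(87, Add(17, Pow(Add(-11, -15), Rational(1, 2)))) = Mul(87, Add(17, Pow(-26, Rational(1, 2)))) = Mul(87, Add(17, Mul(I, Pow(26, Rational(1, 2))))) = Add(1479, Mul(87, I, Pow(26, Rational(1, 2))))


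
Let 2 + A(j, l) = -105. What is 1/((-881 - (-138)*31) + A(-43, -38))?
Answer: 1/3290 ≈ 0.00030395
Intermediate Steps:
A(j, l) = -107 (A(j, l) = -2 - 105 = -107)
1/((-881 - (-138)*31) + A(-43, -38)) = 1/((-881 - (-138)*31) - 107) = 1/((-881 - 1*(-4278)) - 107) = 1/((-881 + 4278) - 107) = 1/(3397 - 107) = 1/3290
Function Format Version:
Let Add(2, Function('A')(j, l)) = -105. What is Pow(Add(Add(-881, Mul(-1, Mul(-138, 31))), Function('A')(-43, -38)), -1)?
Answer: Rational(1, 3290) ≈ 0.00030395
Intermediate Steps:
Function('A')(j, l) = -107 (Function('A')(j, l) = Add(-2, -105) = -107)
Pow(Add(Add(-881, Mul(-1, Mul(-138, 31))), Function('A')(-43, -38)), -1) = Pow(Add(Add(-881, Mul(-1, Mul(-138, 31))), -107), -1) = Pow(Add(Add(-881, Mul(-1, -4278)), -107), -1) = Pow(Add(Add(-881, 4278), -107), -1) = Pow(Add(3397, -107), -1) = Pow(3290, -1) = Rational(1, 3290)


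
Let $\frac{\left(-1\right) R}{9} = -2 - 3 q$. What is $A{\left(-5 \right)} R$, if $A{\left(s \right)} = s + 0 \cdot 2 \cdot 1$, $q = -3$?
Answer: $315$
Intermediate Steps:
$R = -63$ ($R = - 9 \left(-2 - -9\right) = - 9 \left(-2 + 9\right) = \left(-9\right) 7 = -63$)
$A{\left(s \right)} = s$ ($A{\left(s \right)} = s + 0 \cdot 1 = s + 0 = s$)
$A{\left(-5 \right)} R = \left(-5\right) \left(-63\right) = 315$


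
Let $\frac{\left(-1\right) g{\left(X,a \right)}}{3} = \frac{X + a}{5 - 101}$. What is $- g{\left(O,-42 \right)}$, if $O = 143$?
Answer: $- \frac{101}{32} \approx -3.1563$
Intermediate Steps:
$g{\left(X,a \right)} = \frac{X}{32} + \frac{a}{32}$ ($g{\left(X,a \right)} = - 3 \frac{X + a}{5 - 101} = - 3 \frac{X + a}{-96} = - 3 \left(X + a\right) \left(- \frac{1}{96}\right) = - 3 \left(- \frac{X}{96} - \frac{a}{96}\right) = \frac{X}{32} + \frac{a}{32}$)
$- g{\left(O,-42 \right)} = - (\frac{1}{32} \cdot 143 + \frac{1}{32} \left(-42\right)) = - (\frac{143}{32} - \frac{21}{16}) = \left(-1\right) \frac{101}{32} = - \frac{101}{32}$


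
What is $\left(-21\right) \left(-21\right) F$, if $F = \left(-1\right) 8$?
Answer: $-3528$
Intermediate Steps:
$F = -8$
$\left(-21\right) \left(-21\right) F = \left(-21\right) \left(-21\right) \left(-8\right) = 441 \left(-8\right) = -3528$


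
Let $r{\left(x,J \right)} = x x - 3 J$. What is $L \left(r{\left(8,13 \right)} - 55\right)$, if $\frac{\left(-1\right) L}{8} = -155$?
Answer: $-37200$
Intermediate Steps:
$L = 1240$ ($L = \left(-8\right) \left(-155\right) = 1240$)
$r{\left(x,J \right)} = x^{2} - 3 J$
$L \left(r{\left(8,13 \right)} - 55\right) = 1240 \left(\left(8^{2} - 39\right) - 55\right) = 1240 \left(\left(64 - 39\right) - 55\right) = 1240 \left(25 - 55\right) = 1240 \left(-30\right) = -37200$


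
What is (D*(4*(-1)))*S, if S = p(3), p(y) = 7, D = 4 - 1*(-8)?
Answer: -336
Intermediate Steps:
D = 12 (D = 4 + 8 = 12)
S = 7
(D*(4*(-1)))*S = (12*(4*(-1)))*7 = (12*(-4))*7 = -48*7 = -336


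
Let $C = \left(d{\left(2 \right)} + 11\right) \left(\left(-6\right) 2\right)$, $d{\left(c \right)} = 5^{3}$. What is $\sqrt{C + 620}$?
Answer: $2 i \sqrt{253} \approx 31.812 i$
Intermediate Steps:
$d{\left(c \right)} = 125$
$C = -1632$ ($C = \left(125 + 11\right) \left(\left(-6\right) 2\right) = 136 \left(-12\right) = -1632$)
$\sqrt{C + 620} = \sqrt{-1632 + 620} = \sqrt{-1012} = 2 i \sqrt{253}$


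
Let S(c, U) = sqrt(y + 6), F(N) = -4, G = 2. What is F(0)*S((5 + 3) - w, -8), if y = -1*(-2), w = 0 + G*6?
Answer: -8*sqrt(2) ≈ -11.314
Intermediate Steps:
w = 12 (w = 0 + 2*6 = 0 + 12 = 12)
y = 2
S(c, U) = 2*sqrt(2) (S(c, U) = sqrt(2 + 6) = sqrt(8) = 2*sqrt(2))
F(0)*S((5 + 3) - w, -8) = -8*sqrt(2)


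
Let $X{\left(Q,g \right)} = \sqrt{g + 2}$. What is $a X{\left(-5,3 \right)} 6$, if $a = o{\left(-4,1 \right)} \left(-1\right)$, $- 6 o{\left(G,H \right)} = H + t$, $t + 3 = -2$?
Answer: $- 4 \sqrt{5} \approx -8.9443$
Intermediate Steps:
$t = -5$ ($t = -3 - 2 = -5$)
$o{\left(G,H \right)} = \frac{5}{6} - \frac{H}{6}$ ($o{\left(G,H \right)} = - \frac{H - 5}{6} = - \frac{-5 + H}{6} = \frac{5}{6} - \frac{H}{6}$)
$a = - \frac{2}{3}$ ($a = \left(\frac{5}{6} - \frac{1}{6}\right) \left(-1\right) = \frac{2}{3} \left(-1\right) = - \frac{2}{3} \approx -0.66667$)
$X{\left(Q,g \right)} = \sqrt{2 + g}$
$a X{\left(-5,3 \right)} 6 = - \frac{2 \sqrt{2 + 3}}{3} \cdot 6 = - \frac{2 \sqrt{5}}{3} \cdot 6 = - 4 \sqrt{5}$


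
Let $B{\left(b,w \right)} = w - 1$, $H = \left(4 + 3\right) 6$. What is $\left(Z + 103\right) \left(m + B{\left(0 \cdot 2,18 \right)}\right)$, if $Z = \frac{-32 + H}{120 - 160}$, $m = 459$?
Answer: $48909$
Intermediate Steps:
$H = 42$ ($H = 7 \cdot 6 = 42$)
$B{\left(b,w \right)} = -1 + w$
$Z = - \frac{1}{4}$ ($Z = \frac{-32 + 42}{120 - 160} = \frac{10}{-40} = 10 \left(- \frac{1}{40}\right) = - \frac{1}{4} \approx -0.25$)
$\left(Z + 103\right) \left(m + B{\left(0 \cdot 2,18 \right)}\right) = \left(- \frac{1}{4} + 103\right) \left(459 + \left(-1 + 18\right)\right) = \frac{411 \left(459 + 17\right)}{4} = \frac{411}{4} \cdot 476 = 48909$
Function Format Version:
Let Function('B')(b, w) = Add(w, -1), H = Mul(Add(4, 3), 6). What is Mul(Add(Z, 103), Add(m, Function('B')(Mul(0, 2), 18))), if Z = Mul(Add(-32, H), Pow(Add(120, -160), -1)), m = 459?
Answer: 48909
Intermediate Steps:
H = 42 (H = Mul(7, 6) = 42)
Function('B')(b, w) = Add(-1, w)
Z = Rational(-1, 4) (Z = Mul(Add(-32, 42), Pow(Add(120, -160), -1)) = Mul(10, Pow(-40, -1)) = Mul(10, Rational(-1, 40)) = Rational(-1, 4) ≈ -0.25000)
Mul(Add(Z, 103), Add(m, Function('B')(Mul(0, 2), 18))) = Mul(Add(Rational(-1, 4), 103), Add(459, Add(-1, 18))) = Mul(Rational(411, 4), Add(459, 17)) = Mul(Rational(411, 4), 476) = 48909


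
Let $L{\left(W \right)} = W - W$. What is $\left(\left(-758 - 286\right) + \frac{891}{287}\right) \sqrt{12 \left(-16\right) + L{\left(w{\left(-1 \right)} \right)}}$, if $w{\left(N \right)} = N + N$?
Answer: $- \frac{2389896 i \sqrt{3}}{287} \approx - 14423.0 i$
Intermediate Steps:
$w{\left(N \right)} = 2 N$
$L{\left(W \right)} = 0$
$\left(\left(-758 - 286\right) + \frac{891}{287}\right) \sqrt{12 \left(-16\right) + L{\left(w{\left(-1 \right)} \right)}} = \left(\left(-758 - 286\right) + \frac{891}{287}\right) \sqrt{12 \left(-16\right) + 0} = \left(-1044 + 891 \cdot \frac{1}{287}\right) \sqrt{-192 + 0} = \left(-1044 + \frac{891}{287}\right) \sqrt{-192} = - \frac{298737 \cdot 8 i \sqrt{3}}{287} = - \frac{2389896 i \sqrt{3}}{287}$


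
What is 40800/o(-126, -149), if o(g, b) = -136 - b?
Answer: 40800/13 ≈ 3138.5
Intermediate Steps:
40800/o(-126, -149) = 40800/(-136 - 1*(-149)) = 40800/(-136 + 149) = 40800/13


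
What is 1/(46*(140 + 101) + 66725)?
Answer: 1/77811 ≈ 1.2852e-5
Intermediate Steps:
1/(46*(140 + 101) + 66725) = 1/(46*241 + 66725) = 1/(11086 + 66725) = 1/77811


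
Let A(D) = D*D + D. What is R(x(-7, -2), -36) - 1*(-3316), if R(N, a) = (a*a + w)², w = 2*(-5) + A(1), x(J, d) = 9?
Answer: 1662260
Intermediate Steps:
A(D) = D + D² (A(D) = D² + D = D + D²)
w = -8 (w = 2*(-5) + 1*(1 + 1) = -10 + 1*2 = -10 + 2 = -8)
R(N, a) = (-8 + a²)² (R(N, a) = (a*a - 8)² = (a² - 8)² = (-8 + a²)²)
R(x(-7, -2), -36) - 1*(-3316) = (-8 + (-36)²)² - 1*(-3316) = (-8 + 1296)² + 3316 = 1288² + 3316 = 1658944 + 3316 = 1662260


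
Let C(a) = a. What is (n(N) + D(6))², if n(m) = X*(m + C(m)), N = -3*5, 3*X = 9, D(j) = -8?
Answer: 9604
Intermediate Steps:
X = 3 (X = (⅓)*9 = 3)
N = -15
n(m) = 6*m (n(m) = 3*(m + m) = 3*(2*m) = 6*m)
(n(N) + D(6))² = (6*(-15) - 8)² = (-90 - 8)² = (-98)² = 9604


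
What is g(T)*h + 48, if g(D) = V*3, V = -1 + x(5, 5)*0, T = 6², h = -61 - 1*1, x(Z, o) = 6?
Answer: 234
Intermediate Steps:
h = -62 (h = -61 - 1 = -62)
T = 36
V = -1 (V = -1 + 6*0 = -1 + 0 = -1)
g(D) = -3 (g(D) = -1*3 = -3)
g(T)*h + 48 = -3*(-62) + 48 = 186 + 48 = 234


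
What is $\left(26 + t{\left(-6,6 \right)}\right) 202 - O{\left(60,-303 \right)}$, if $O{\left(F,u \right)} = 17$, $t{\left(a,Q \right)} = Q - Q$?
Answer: $5235$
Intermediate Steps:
$t{\left(a,Q \right)} = 0$
$\left(26 + t{\left(-6,6 \right)}\right) 202 - O{\left(60,-303 \right)} = \left(26 + 0\right) 202 - 17 = 26 \cdot 202 - 17 = 5252 - 17 = 5235$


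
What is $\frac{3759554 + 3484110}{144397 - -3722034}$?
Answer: $\frac{7243664}{3866431} \approx 1.8735$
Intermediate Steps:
$\frac{3759554 + 3484110}{144397 - -3722034} = \frac{7243664}{144397 + 3722034} = \frac{7243664}{3866431}$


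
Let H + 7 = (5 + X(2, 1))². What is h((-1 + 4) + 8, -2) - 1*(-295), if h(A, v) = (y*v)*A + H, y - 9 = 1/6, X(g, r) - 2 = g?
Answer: 502/3 ≈ 167.33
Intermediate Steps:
X(g, r) = 2 + g
y = 55/6 (y = 9 + 1/6 = 9 + ⅙ = 55/6 ≈ 9.1667)
H = 74 (H = -7 + (5 + (2 + 2))² = -7 + (5 + 4)² = -7 + 9² = -7 + 81 = 74)
h(A, v) = 74 + 55*A*v/6 (h(A, v) = (55*v/6)*A + 74 = 55*A*v/6 + 74 = 74 + 55*A*v/6)
h((-1 + 4) + 8, -2) - 1*(-295) = (74 + (55/6)*((-1 + 4) + 8)*(-2)) - 1*(-295) = (74 + (55/6)*(3 + 8)*(-2)) + 295 = (74 + (55/6)*11*(-2)) + 295 = (74 - 605/3) + 295 = -383/3 + 295 = 502/3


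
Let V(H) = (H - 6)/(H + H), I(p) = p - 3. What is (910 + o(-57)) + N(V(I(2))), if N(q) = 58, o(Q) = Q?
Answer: 911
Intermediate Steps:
I(p) = -3 + p
V(H) = (-6 + H)/(2*H) (V(H) = (-6 + H)/((2*H)) = (-6 + H)*(1/(2*H)) = (-6 + H)/(2*H))
(910 + o(-57)) + N(V(I(2))) = (910 - 57) + 58 = 853 + 58 = 911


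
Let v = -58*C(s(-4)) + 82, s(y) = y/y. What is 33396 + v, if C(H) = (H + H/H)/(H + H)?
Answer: 33420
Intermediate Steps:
s(y) = 1
C(H) = (1 + H)/(2*H) (C(H) = (H + 1)/((2*H)) = (1 + H)*(1/(2*H)) = (1 + H)/(2*H))
v = 24 (v = -29*(1 + 1)/1 + 82 = -29*2 + 82 = -58*1 + 82 = -58 + 82 = 24)
33396 + v = 33396 + 24 = 33420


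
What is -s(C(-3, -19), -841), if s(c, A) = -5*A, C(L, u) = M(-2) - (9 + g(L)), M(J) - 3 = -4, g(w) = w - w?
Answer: -4205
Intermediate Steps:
g(w) = 0
M(J) = -1 (M(J) = 3 - 4 = -1)
C(L, u) = -10 (C(L, u) = -1 - (9 + 0) = -1 - 1*9 = -1 - 9 = -10)
-s(C(-3, -19), -841) = -(-5)*(-841) = -1*4205 = -4205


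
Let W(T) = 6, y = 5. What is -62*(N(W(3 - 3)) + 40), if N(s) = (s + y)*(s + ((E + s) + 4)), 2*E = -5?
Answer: -11687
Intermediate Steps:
E = -5/2 (E = (½)*(-5) = -5/2 ≈ -2.5000)
N(s) = (5 + s)*(3/2 + 2*s) (N(s) = (s + 5)*(s + ((-5/2 + s) + 4)) = (5 + s)*(s + (3/2 + s)) = (5 + s)*(3/2 + 2*s))
-62*(N(W(3 - 3)) + 40) = -62*((15/2 + 2*6² + (23/2)*6) + 40) = -62*((15/2 + 2*36 + 69) + 40) = -62*((15/2 + 72 + 69) + 40) = -62*(297/2 + 40) = -62*377/2 = -11687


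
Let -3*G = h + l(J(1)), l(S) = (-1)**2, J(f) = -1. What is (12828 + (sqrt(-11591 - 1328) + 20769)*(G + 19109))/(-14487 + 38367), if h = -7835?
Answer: 451122431/23880 + 65161*I*sqrt(12919)/71640 ≈ 18891.0 + 103.38*I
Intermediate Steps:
l(S) = 1
G = 7834/3 (G = -(-7835 + 1)/3 = -1/3*(-7834) = 7834/3 ≈ 2611.3)
(12828 + (sqrt(-11591 - 1328) + 20769)*(G + 19109))/(-14487 + 38367) = (12828 + (sqrt(-11591 - 1328) + 20769)*(7834/3 + 19109))/(-14487 + 38367) = (12828 + (sqrt(-12919) + 20769)*(65161/3))/23880 = (12828 + (I*sqrt(12919) + 20769)*(65161/3))*(1/23880) = (12828 + (20769 + I*sqrt(12919))*(65161/3))*(1/23880) = (12828 + (451109603 + 65161*I*sqrt(12919)/3))*(1/23880) = (451122431 + 65161*I*sqrt(12919)/3)*(1/23880) = 451122431/23880 + 65161*I*sqrt(12919)/71640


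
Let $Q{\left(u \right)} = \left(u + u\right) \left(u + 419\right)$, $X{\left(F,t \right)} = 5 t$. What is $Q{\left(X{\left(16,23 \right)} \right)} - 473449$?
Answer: $-350629$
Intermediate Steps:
$Q{\left(u \right)} = 2 u \left(419 + u\right)$
$Q{\left(X{\left(16,23 \right)} \right)} - 473449 = 2 \cdot 5 \cdot 23 \left(419 + 5 \cdot 23\right) - 473449 = 2 \cdot 115 \left(419 + 115\right) - 473449 = 2 \cdot 115 \cdot 534 - 473449 = 122820 - 473449 = -350629$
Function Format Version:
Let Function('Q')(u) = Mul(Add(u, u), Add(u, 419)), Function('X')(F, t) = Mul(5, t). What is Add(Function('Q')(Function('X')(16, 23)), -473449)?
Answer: -350629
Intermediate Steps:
Function('Q')(u) = Mul(2, u, Add(419, u)) (Function('Q')(u) = Mul(Mul(2, u), Add(419, u)) = Mul(2, u, Add(419, u)))
Add(Function('Q')(Function('X')(16, 23)), -473449) = Add(Mul(2, Mul(5, 23), Add(419, Mul(5, 23))), -473449) = Add(Mul(2, 115, Add(419, 115)), -473449) = Add(Mul(2, 115, 534), -473449) = Add(122820, -473449) = -350629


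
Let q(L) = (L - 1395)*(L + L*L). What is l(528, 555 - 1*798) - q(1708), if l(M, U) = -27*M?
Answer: -913652492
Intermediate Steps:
q(L) = (-1395 + L)*(L + L²)
l(528, 555 - 1*798) - q(1708) = -27*528 - 1708*(-1395 + 1708² - 1394*1708) = -14256 - 1708*(-1395 + 2917264 - 2380952) = -14256 - 1708*534917 = -14256 - 1*913638236 = -14256 - 913638236 = -913652492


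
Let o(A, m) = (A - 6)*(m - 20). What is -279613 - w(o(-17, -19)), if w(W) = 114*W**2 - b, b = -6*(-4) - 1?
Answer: -92005016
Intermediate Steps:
o(A, m) = (-20 + m)*(-6 + A) (o(A, m) = (-6 + A)*(-20 + m) = (-20 + m)*(-6 + A))
b = 23 (b = 24 - 1 = 23)
w(W) = -23 + 114*W**2 (w(W) = 114*W**2 - 1*23 = 114*W**2 - 23 = -23 + 114*W**2)
-279613 - w(o(-17, -19)) = -279613 - (-23 + 114*(120 - 20*(-17) - 6*(-19) - 17*(-19))**2) = -279613 - (-23 + 114*(120 + 340 + 114 + 323)**2) = -279613 - (-23 + 114*897**2) = -279613 - (-23 + 114*804609) = -279613 - (-23 + 91725426) = -279613 - 1*91725403 = -279613 - 91725403 = -92005016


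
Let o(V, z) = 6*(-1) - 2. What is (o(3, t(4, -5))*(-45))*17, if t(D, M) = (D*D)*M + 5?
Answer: 6120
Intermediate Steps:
t(D, M) = 5 + M*D**2 (t(D, M) = D**2*M + 5 = M*D**2 + 5 = 5 + M*D**2)
o(V, z) = -8 (o(V, z) = -6 - 2 = -8)
(o(3, t(4, -5))*(-45))*17 = -8*(-45)*17 = 360*17 = 6120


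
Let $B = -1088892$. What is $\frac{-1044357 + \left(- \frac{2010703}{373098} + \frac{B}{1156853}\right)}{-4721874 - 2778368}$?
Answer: $\frac{450767620907353133}{3237251006383823748} \approx 0.13924$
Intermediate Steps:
$\frac{-1044357 + \left(- \frac{2010703}{373098} + \frac{B}{1156853}\right)}{-4721874 - 2778368} = \frac{-1044357 - \left(\frac{1088892}{1156853} + \frac{2010703}{373098}\right)}{-4721874 - 2778368} = \frac{-1044357 - \frac{2732351225075}{431619540594}}{-7500242} = \left(-1044357 - \frac{2732351225075}{431619540594}\right) \left(- \frac{1}{7500242}\right) = \left(- \frac{450767620907353133}{431619540594}\right) \left(- \frac{1}{7500242}\right) = \frac{450767620907353133}{3237251006383823748}$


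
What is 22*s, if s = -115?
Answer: -2530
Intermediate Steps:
22*s = 22*(-115) = -2530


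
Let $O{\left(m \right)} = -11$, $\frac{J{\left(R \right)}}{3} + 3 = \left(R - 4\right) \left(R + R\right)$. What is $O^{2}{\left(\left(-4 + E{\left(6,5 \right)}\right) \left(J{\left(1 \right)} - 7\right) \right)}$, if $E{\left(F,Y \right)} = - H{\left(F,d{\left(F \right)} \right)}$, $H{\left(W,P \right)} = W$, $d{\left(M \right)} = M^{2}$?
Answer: $121$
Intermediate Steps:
$J{\left(R \right)} = -9 + 6 R \left(-4 + R\right)$ ($J{\left(R \right)} = -9 + 3 \left(R - 4\right) \left(R + R\right) = -9 + 3 \left(-4 + R\right) 2 R = -9 + 3 \cdot 2 R \left(-4 + R\right) = -9 + 6 R \left(-4 + R\right)$)
$E{\left(F,Y \right)} = - F$
$O^{2}{\left(\left(-4 + E{\left(6,5 \right)}\right) \left(J{\left(1 \right)} - 7\right) \right)} = \left(-11\right)^{2} = 121$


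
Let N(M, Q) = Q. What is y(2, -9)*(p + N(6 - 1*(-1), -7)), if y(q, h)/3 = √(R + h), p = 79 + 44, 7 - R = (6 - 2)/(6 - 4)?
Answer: 696*I ≈ 696.0*I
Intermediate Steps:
R = 5 (R = 7 - (6 - 2)/(6 - 4) = 7 - 4/2 = 7 - 1*2 = 7 - 2 = 5)
p = 123
y(q, h) = 3*√(5 + h)
y(2, -9)*(p + N(6 - 1*(-1), -7)) = (3*√(5 - 9))*(123 - 7) = (3*√(-4))*116 = (3*(2*I))*116 = (6*I)*116 = 696*I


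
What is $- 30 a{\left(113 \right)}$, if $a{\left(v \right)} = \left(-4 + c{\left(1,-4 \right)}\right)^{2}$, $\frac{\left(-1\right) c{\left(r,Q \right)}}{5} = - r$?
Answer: $-30$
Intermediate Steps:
$c{\left(r,Q \right)} = 5 r$ ($c{\left(r,Q \right)} = - 5 \left(- r\right) = 5 r$)
$a{\left(v \right)} = 1$ ($a{\left(v \right)} = \left(-4 + 5 \cdot 1\right)^{2} = \left(-4 + 5\right)^{2} = 1^{2} = 1$)
$- 30 a{\left(113 \right)} = \left(-30\right) 1 = -30$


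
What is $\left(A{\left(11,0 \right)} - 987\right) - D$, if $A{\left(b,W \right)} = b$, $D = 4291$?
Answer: $-5267$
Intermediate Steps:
$\left(A{\left(11,0 \right)} - 987\right) - D = \left(11 - 987\right) - 4291 = -976 - 4291 = -5267$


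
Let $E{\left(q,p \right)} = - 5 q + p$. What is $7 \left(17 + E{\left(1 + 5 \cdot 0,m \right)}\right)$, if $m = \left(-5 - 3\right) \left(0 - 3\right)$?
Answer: $252$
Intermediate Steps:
$m = 24$ ($m = \left(-5 - 3\right) \left(-3\right) = \left(-8\right) \left(-3\right) = 24$)
$E{\left(q,p \right)} = p - 5 q$
$7 \left(17 + E{\left(1 + 5 \cdot 0,m \right)}\right) = 7 \left(17 + \left(24 - 5 \left(1 + 5 \cdot 0\right)\right)\right) = 7 \left(17 + \left(24 - 5 \left(1 + 0\right)\right)\right) = 7 \left(17 + \left(24 - 5\right)\right) = 7 \left(17 + 19\right) = 7 \cdot 36 = 252$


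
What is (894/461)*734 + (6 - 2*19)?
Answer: 641444/461 ≈ 1391.4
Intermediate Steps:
(894/461)*734 + (6 - 2*19) = (894*(1/461))*734 + (6 - 38) = (894/461)*734 - 32 = 656196/461 - 32 = 641444/461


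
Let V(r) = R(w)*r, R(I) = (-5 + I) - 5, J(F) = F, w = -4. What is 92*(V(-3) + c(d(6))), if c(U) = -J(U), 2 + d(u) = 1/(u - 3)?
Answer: 12052/3 ≈ 4017.3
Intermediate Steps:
d(u) = -2 + 1/(-3 + u) (d(u) = -2 + 1/(u - 3) = -2 + 1/(-3 + u))
R(I) = -10 + I
c(U) = -U
V(r) = -14*r (V(r) = (-10 - 4)*r = -14*r)
92*(V(-3) + c(d(6))) = 92*(-14*(-3) - (7 - 2*6)/(-3 + 6)) = 92*(42 - (7 - 12)/3) = 92*(42 - (-5)/3) = 92*(42 - 1*(-5/3)) = 92*(42 + 5/3) = 92*(131/3) = 12052/3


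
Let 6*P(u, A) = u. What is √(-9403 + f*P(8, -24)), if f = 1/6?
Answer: 5*I*√3385/3 ≈ 96.968*I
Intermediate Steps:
f = ⅙ ≈ 0.16667
P(u, A) = u/6
√(-9403 + f*P(8, -24)) = √(-9403 + ((⅙)*8)/6) = √(-9403 + (⅙)*(4/3)) = √(-9403 + 2/9) = √(-84625/9) = 5*I*√3385/3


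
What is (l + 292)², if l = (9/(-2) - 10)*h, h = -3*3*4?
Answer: 662596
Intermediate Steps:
h = -36 (h = -9*4 = -36)
l = 522 (l = (9/(-2) - 10)*(-36) = (9*(-½) - 10)*(-36) = (-9/2 - 10)*(-36) = -29/2*(-36) = 522)
(l + 292)² = (522 + 292)² = 814² = 662596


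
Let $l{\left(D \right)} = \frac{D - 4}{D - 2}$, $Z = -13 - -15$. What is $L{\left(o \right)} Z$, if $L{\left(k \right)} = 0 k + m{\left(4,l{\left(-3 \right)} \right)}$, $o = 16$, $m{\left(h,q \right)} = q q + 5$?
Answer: $\frac{348}{25} \approx 13.92$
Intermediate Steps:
$Z = 2$ ($Z = -13 + 15 = 2$)
$l{\left(D \right)} = \frac{-4 + D}{-2 + D}$
$m{\left(h,q \right)} = 5 + q^{2}$ ($m{\left(h,q \right)} = q^{2} + 5 = 5 + q^{2}$)
$L{\left(k \right)} = \frac{174}{25}$ ($L{\left(k \right)} = 0 k + \left(5 + \left(\frac{-4 - 3}{-2 - 3}\right)^{2}\right) = 0 + \left(5 + \left(\frac{1}{-5} \left(-7\right)\right)^{2}\right) = 0 + \left(5 + \left(\left(- \frac{1}{5}\right) \left(-7\right)\right)^{2}\right) = 0 + \left(5 + \left(\frac{7}{5}\right)^{2}\right) = 0 + \left(5 + \frac{49}{25}\right) = 0 + \frac{174}{25} = \frac{174}{25}$)
$L{\left(o \right)} Z = \frac{174}{25} \cdot 2 = \frac{348}{25}$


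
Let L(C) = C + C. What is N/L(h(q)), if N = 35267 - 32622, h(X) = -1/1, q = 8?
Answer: -2645/2 ≈ -1322.5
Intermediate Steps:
h(X) = -1 (h(X) = -1*1 = -1)
N = 2645
L(C) = 2*C
N/L(h(q)) = 2645/((2*(-1))) = 2645/(-2) = 2645*(-½) = -2645/2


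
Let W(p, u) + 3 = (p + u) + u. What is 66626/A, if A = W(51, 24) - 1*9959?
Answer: -9518/1409 ≈ -6.7551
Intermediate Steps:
W(p, u) = -3 + p + 2*u (W(p, u) = -3 + ((p + u) + u) = -3 + (p + 2*u) = -3 + p + 2*u)
A = -9863 (A = (-3 + 51 + 2*24) - 1*9959 = (-3 + 51 + 48) - 9959 = 96 - 9959 = -9863)
66626/A = 66626/(-9863) = 66626*(-1/9863) = -9518/1409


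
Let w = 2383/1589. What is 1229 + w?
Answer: 1955264/1589 ≈ 1230.5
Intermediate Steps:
w = 2383/1589 (w = 2383*(1/1589) = 2383/1589 ≈ 1.4997)
1229 + w = 1229 + 2383/1589 = 1955264/1589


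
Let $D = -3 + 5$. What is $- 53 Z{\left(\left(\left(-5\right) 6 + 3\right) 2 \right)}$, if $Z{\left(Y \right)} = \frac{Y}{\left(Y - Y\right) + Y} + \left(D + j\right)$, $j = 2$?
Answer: $-265$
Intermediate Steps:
$D = 2$
$Z{\left(Y \right)} = 5$ ($Z{\left(Y \right)} = \frac{Y}{\left(Y - Y\right) + Y} + \left(2 + 2\right) = \frac{Y}{0 + Y} + 4 = \frac{Y}{Y} + 4 = 1 + 4 = 5$)
$- 53 Z{\left(\left(\left(-5\right) 6 + 3\right) 2 \right)} = \left(-53\right) 5 = -265$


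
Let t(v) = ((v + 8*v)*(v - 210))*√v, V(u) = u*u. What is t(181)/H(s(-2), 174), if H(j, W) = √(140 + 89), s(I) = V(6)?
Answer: -47241*√41449/229 ≈ -41999.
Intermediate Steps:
V(u) = u²
t(v) = 9*v^(3/2)*(-210 + v) (t(v) = ((9*v)*(-210 + v))*√v = (9*v*(-210 + v))*√v = 9*v^(3/2)*(-210 + v))
s(I) = 36 (s(I) = 6² = 36)
H(j, W) = √229
t(181)/H(s(-2), 174) = (9*181^(3/2)*(-210 + 181))/(√229) = (9*(181*√181)*(-29))*(√229/229) = (-47241*√181)*(√229/229) = -47241*√41449/229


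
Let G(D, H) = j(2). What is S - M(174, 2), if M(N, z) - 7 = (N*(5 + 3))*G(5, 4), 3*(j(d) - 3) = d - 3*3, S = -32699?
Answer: -33634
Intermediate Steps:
j(d) = d/3 (j(d) = 3 + (d - 3*3)/3 = 3 + (d - 9)/3 = 3 + (-9 + d)/3 = 3 + (-3 + d/3) = d/3)
G(D, H) = ⅔ (G(D, H) = (⅓)*2 = ⅔)
M(N, z) = 7 + 16*N/3 (M(N, z) = 7 + (N*(5 + 3))*(⅔) = 7 + (N*8)*(⅔) = 7 + (8*N)*(⅔) = 7 + 16*N/3)
S - M(174, 2) = -32699 - (7 + (16/3)*174) = -32699 - (7 + 928) = -32699 - 1*935 = -32699 - 935 = -33634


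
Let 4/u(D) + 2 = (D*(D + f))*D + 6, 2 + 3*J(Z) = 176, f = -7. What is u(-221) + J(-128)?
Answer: 161468287/2783936 ≈ 58.000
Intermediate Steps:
J(Z) = 58 (J(Z) = -⅔ + (⅓)*176 = -⅔ + 176/3 = 58)
u(D) = 4/(4 + D²*(-7 + D)) (u(D) = 4/(-2 + ((D*(D - 7))*D + 6)) = 4/(-2 + ((D*(-7 + D))*D + 6)) = 4/(-2 + (D²*(-7 + D) + 6)) = 4/(-2 + (6 + D²*(-7 + D))) = 4/(4 + D²*(-7 + D)))
u(-221) + J(-128) = 4/(4 + (-221)³ - 7*(-221)²) + 58 = 4/(4 - 10793861 - 7*48841) + 58 = 4/(4 - 10793861 - 341887) + 58 = 4/(-11135744) + 58 = 4*(-1/11135744) + 58 = -1/2783936 + 58 = 161468287/2783936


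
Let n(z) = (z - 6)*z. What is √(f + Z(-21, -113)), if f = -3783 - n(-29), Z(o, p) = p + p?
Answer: 4*I*√314 ≈ 70.88*I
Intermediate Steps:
Z(o, p) = 2*p
n(z) = z*(-6 + z) (n(z) = (-6 + z)*z = z*(-6 + z))
f = -4798 (f = -3783 - (-29)*(-6 - 29) = -3783 - (-29)*(-35) = -3783 - 1*1015 = -3783 - 1015 = -4798)
√(f + Z(-21, -113)) = √(-4798 + 2*(-113)) = √(-4798 - 226) = √(-5024) = 4*I*√314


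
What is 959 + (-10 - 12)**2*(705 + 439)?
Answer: 554655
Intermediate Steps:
959 + (-10 - 12)**2*(705 + 439) = 959 + (-22)**2*1144 = 959 + 484*1144 = 959 + 553696 = 554655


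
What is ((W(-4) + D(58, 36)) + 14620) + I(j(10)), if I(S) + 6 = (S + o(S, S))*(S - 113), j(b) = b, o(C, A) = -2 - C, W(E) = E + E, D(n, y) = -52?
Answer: 14760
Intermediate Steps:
W(E) = 2*E
I(S) = 220 - 2*S (I(S) = -6 + (S + (-2 - S))*(S - 113) = -6 - 2*(-113 + S) = -6 + (226 - 2*S) = 220 - 2*S)
((W(-4) + D(58, 36)) + 14620) + I(j(10)) = ((2*(-4) - 52) + 14620) + (220 - 2*10) = ((-8 - 52) + 14620) + (220 - 20) = (-60 + 14620) + 200 = 14560 + 200 = 14760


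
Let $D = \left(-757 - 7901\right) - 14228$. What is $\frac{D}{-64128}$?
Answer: $\frac{11443}{32064} \approx 0.35688$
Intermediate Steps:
$D = -22886$ ($D = -8658 - 14228 = -22886$)
$\frac{D}{-64128} = - \frac{22886}{-64128} = \left(-22886\right) \left(- \frac{1}{64128}\right) = \frac{11443}{32064}$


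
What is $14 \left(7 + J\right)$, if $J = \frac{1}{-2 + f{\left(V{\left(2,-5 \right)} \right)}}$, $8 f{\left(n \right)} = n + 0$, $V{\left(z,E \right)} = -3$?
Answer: $\frac{1750}{19} \approx 92.105$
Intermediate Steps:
$f{\left(n \right)} = \frac{n}{8}$ ($f{\left(n \right)} = \frac{n + 0}{8} = \frac{n}{8}$)
$J = - \frac{8}{19}$ ($J = \frac{1}{-2 + \frac{1}{8} \left(-3\right)} = \frac{1}{-2 - \frac{3}{8}} = \frac{1}{- \frac{19}{8}} = - \frac{8}{19} \approx -0.42105$)
$14 \left(7 + J\right) = 14 \left(7 - \frac{8}{19}\right) = 14 \cdot \frac{125}{19} = \frac{1750}{19}$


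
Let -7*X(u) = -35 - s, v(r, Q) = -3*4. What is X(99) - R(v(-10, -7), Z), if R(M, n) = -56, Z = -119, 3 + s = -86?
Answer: 338/7 ≈ 48.286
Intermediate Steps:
s = -89 (s = -3 - 86 = -89)
v(r, Q) = -12
X(u) = -54/7 (X(u) = -(-35 - 1*(-89))/7 = -(-35 + 89)/7 = -⅐*54 = -54/7)
X(99) - R(v(-10, -7), Z) = -54/7 - 1*(-56) = -54/7 + 56 = 338/7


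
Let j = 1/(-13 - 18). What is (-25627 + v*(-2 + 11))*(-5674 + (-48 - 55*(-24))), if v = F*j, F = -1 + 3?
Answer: 112812610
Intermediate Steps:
F = 2
j = -1/31 (j = 1/(-31) = -1/31 ≈ -0.032258)
v = -2/31 (v = 2*(-1/31) = -2/31 ≈ -0.064516)
(-25627 + v*(-2 + 11))*(-5674 + (-48 - 55*(-24))) = (-25627 - 2*(-2 + 11)/31)*(-5674 + (-48 - 55*(-24))) = (-25627 - 2/31*9)*(-5674 + (-48 + 1320)) = (-25627 - 18/31)*(-5674 + 1272) = -794455/31*(-4402) = 112812610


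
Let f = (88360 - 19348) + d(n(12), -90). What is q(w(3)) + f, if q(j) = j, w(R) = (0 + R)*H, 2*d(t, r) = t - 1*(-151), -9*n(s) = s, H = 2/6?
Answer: 414527/6 ≈ 69088.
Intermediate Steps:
H = ⅓ (H = 2*(⅙) = ⅓ ≈ 0.33333)
n(s) = -s/9
d(t, r) = 151/2 + t/2 (d(t, r) = (t - 1*(-151))/2 = (t + 151)/2 = (151 + t)/2 = 151/2 + t/2)
w(R) = R/3 (w(R) = (0 + R)*(⅓) = R*(⅓) = R/3)
f = 414521/6 (f = (88360 - 19348) + (151/2 + (-⅑*12)/2) = 69012 + (151/2 + (½)*(-4/3)) = 69012 + (151/2 - ⅔) = 69012 + 449/6 = 414521/6 ≈ 69087.)
q(w(3)) + f = (⅓)*3 + 414521/6 = 1 + 414521/6 = 414527/6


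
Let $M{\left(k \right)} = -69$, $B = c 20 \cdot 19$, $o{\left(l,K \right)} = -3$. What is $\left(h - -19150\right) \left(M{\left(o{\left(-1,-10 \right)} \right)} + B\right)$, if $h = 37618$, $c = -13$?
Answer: $-284350912$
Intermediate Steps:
$B = -4940$ ($B = \left(-13\right) 20 \cdot 19 = \left(-260\right) 19 = -4940$)
$\left(h - -19150\right) \left(M{\left(o{\left(-1,-10 \right)} \right)} + B\right) = \left(37618 - -19150\right) \left(-69 - 4940\right) = \left(37618 + \left(-1568 + 20718\right)\right) \left(-5009\right) = \left(37618 + 19150\right) \left(-5009\right) = 56768 \left(-5009\right) = -284350912$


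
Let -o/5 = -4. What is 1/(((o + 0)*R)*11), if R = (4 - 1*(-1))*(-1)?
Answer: -1/1100 ≈ -0.00090909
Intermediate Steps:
o = 20 (o = -5*(-4) = 20)
R = -5 (R = (4 + 1)*(-1) = 5*(-1) = -5)
1/(((o + 0)*R)*11) = 1/(((20 + 0)*(-5))*11) = 1/((20*(-5))*11) = 1/(-100*11) = 1/(-1100) = -1/1100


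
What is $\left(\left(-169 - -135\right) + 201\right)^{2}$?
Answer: $27889$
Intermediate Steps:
$\left(\left(-169 - -135\right) + 201\right)^{2} = \left(\left(-169 + 135\right) + 201\right)^{2} = \left(-34 + 201\right)^{2} = 167^{2} = 27889$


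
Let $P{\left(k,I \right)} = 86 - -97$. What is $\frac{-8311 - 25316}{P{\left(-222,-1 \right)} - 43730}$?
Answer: $\frac{33627}{43547} \approx 0.7722$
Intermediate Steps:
$P{\left(k,I \right)} = 183$ ($P{\left(k,I \right)} = 86 + 97 = 183$)
$\frac{-8311 - 25316}{P{\left(-222,-1 \right)} - 43730} = \frac{-8311 - 25316}{183 - 43730} = - \frac{33627}{-43547} = \left(-33627\right) \left(- \frac{1}{43547}\right) = \frac{33627}{43547}$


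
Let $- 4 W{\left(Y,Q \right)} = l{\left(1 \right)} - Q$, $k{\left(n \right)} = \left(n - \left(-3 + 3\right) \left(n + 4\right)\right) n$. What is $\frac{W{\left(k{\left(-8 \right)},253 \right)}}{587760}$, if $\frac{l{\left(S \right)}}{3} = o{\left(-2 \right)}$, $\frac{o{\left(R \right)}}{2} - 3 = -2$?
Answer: $\frac{247}{2351040} \approx 0.00010506$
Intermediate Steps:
$o{\left(R \right)} = 2$ ($o{\left(R \right)} = 6 + 2 \left(-2\right) = 6 - 4 = 2$)
$l{\left(S \right)} = 6$ ($l{\left(S \right)} = 3 \cdot 2 = 6$)
$k{\left(n \right)} = n^{2}$ ($k{\left(n \right)} = \left(n - 0 \left(4 + n\right)\right) n = \left(n - 0\right) n = \left(n + 0\right) n = n n = n^{2}$)
$W{\left(Y,Q \right)} = - \frac{3}{2} + \frac{Q}{4}$ ($W{\left(Y,Q \right)} = - \frac{6 - Q}{4} = - \frac{3}{2} + \frac{Q}{4}$)
$\frac{W{\left(k{\left(-8 \right)},253 \right)}}{587760} = \frac{- \frac{3}{2} + \frac{1}{4} \cdot 253}{587760} = \left(- \frac{3}{2} + \frac{253}{4}\right) \frac{1}{587760} = \frac{247}{4} \cdot \frac{1}{587760} = \frac{247}{2351040}$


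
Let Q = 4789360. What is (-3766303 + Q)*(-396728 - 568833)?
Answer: -987823939977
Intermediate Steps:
(-3766303 + Q)*(-396728 - 568833) = (-3766303 + 4789360)*(-396728 - 568833) = 1023057*(-965561) = -987823939977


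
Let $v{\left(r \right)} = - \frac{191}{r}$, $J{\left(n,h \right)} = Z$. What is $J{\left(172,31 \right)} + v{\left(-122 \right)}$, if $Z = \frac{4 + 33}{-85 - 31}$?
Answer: $\frac{8821}{7076} \approx 1.2466$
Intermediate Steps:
$Z = - \frac{37}{116}$ ($Z = \frac{37}{-116} = 37 \left(- \frac{1}{116}\right) = - \frac{37}{116} \approx -0.31897$)
$J{\left(n,h \right)} = - \frac{37}{116}$
$J{\left(172,31 \right)} + v{\left(-122 \right)} = - \frac{37}{116} - \frac{191}{-122} = - \frac{37}{116} - - \frac{191}{122} = - \frac{37}{116} + \frac{191}{122} = \frac{8821}{7076}$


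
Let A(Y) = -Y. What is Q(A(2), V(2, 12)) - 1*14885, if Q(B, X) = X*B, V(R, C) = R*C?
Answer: -14933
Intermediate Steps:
V(R, C) = C*R
Q(B, X) = B*X
Q(A(2), V(2, 12)) - 1*14885 = (-1*2)*(12*2) - 1*14885 = -2*24 - 14885 = -48 - 14885 = -14933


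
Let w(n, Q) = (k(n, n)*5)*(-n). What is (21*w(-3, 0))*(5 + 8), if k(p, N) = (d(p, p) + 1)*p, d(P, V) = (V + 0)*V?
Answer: -122850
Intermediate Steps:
d(P, V) = V**2 (d(P, V) = V*V = V**2)
k(p, N) = p*(1 + p**2) (k(p, N) = (p**2 + 1)*p = (1 + p**2)*p = p*(1 + p**2))
w(n, Q) = -n*(5*n + 5*n**3) (w(n, Q) = ((n + n**3)*5)*(-n) = (5*n + 5*n**3)*(-n) = -n*(5*n + 5*n**3))
(21*w(-3, 0))*(5 + 8) = (21*(5*(-3)**2*(-1 - 1*(-3)**2)))*(5 + 8) = (21*(5*9*(-1 - 1*9)))*13 = (21*(5*9*(-1 - 9)))*13 = (21*(5*9*(-10)))*13 = (21*(-450))*13 = -9450*13 = -122850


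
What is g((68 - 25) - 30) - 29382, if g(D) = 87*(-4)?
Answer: -29730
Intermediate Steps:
g(D) = -348
g((68 - 25) - 30) - 29382 = -348 - 29382 = -29730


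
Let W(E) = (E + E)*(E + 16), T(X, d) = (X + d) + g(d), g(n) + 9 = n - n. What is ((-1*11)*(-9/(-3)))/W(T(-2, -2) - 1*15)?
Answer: -11/224 ≈ -0.049107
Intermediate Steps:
g(n) = -9 (g(n) = -9 + (n - n) = -9 + 0 = -9)
T(X, d) = -9 + X + d (T(X, d) = (X + d) - 9 = -9 + X + d)
W(E) = 2*E*(16 + E) (W(E) = (2*E)*(16 + E) = 2*E*(16 + E))
((-1*11)*(-9/(-3)))/W(T(-2, -2) - 1*15) = ((-1*11)*(-9/(-3)))/((2*((-9 - 2 - 2) - 1*15)*(16 + ((-9 - 2 - 2) - 1*15)))) = (-(-99)*(-1)/3)/((2*(-13 - 15)*(16 + (-13 - 15)))) = (-11*3)/((2*(-28)*(16 - 28))) = -33/(2*(-28)*(-12)) = -33/672 = -33*1/672 = -11/224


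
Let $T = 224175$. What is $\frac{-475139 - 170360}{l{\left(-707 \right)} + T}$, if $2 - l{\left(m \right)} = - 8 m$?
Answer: $- \frac{645499}{218521} \approx -2.9539$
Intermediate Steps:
$l{\left(m \right)} = 2 + 8 m$ ($l{\left(m \right)} = 2 - - 8 m = 2 + 8 m$)
$\frac{-475139 - 170360}{l{\left(-707 \right)} + T} = \frac{-475139 - 170360}{\left(2 + 8 \left(-707\right)\right) + 224175} = - \frac{645499}{\left(2 - 5656\right) + 224175} = - \frac{645499}{-5654 + 224175} = - \frac{645499}{218521}$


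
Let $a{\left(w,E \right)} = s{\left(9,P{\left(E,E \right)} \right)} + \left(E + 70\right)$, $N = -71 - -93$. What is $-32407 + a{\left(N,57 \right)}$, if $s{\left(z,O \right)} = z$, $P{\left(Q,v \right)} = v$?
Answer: $-32271$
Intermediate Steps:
$N = 22$ ($N = -71 + 93 = 22$)
$a{\left(w,E \right)} = 79 + E$ ($a{\left(w,E \right)} = 9 + \left(E + 70\right) = 9 + \left(70 + E\right) = 79 + E$)
$-32407 + a{\left(N,57 \right)} = -32407 + \left(79 + 57\right) = -32407 + 136 = -32271$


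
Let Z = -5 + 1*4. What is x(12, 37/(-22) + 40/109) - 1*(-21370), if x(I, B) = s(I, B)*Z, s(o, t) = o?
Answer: 21358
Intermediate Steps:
Z = -1 (Z = -5 + 4 = -1)
x(I, B) = -I (x(I, B) = I*(-1) = -I)
x(12, 37/(-22) + 40/109) - 1*(-21370) = -1*12 - 1*(-21370) = -12 + 21370 = 21358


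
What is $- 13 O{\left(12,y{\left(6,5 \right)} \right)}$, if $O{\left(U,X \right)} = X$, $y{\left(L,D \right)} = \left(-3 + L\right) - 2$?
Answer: $-13$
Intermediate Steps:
$y{\left(L,D \right)} = -5 + L$
$- 13 O{\left(12,y{\left(6,5 \right)} \right)} = - 13 \left(-5 + 6\right) = \left(-13\right) 1 = -13$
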